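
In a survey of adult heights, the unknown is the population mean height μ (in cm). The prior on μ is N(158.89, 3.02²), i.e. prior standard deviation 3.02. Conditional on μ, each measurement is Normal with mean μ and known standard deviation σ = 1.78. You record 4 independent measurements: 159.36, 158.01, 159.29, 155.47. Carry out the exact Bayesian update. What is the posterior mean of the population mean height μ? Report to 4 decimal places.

For Normal data with known variance σ², a Normal(μ₀, σ₀²) prior on μ is conjugate. Posterior precision = 1/σ₀² + n/σ²; posterior mean is the precision-weighted average of μ₀ and x̄.
Σxᵢ = 159.36 + 158.01 + 159.29 + 155.47 = 632.13, so n·x̄ = 632.13.
σ₀² = 3.02² = 9.1204, σ² = 1.78² = 3.1684; σ² + n·σ₀² = 3.1684 + 4·9.1204 = 39.65.
Posterior mean = (μ₀/σ₀² + n·x̄/σ²)/(1/σ₀² + n/σ²) = (σ²·μ₀ + σ₀²·n·x̄)/(σ² + n·σ₀²) = (3.1684·158.89 + 9.1204·632.13)/39.65 = 6268.705528/39.65 = 158.1010.

158.1010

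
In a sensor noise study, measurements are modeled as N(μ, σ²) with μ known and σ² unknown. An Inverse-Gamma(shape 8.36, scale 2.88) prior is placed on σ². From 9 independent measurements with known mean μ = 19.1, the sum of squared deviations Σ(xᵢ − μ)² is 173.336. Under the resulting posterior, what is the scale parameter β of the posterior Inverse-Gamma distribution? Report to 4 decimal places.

89.5480

With known mean μ and an Inverse-Gamma(α, β) prior on σ², the Normal likelihood is conjugate: posterior is Inv-Gamma(α + n/2, β + Σ(xᵢ−μ)²/2).
Posterior: Inv-Gamma(8.36 + 9/2, 2.88 + 173.336/2) = Inv-Gamma(12.86, 89.5480).
Posterior β = 89.5480.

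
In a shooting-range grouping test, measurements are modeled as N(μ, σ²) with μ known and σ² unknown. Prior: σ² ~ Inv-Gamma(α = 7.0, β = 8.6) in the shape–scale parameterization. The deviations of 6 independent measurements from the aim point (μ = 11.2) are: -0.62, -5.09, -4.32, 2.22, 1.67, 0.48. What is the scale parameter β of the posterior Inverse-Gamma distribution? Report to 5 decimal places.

35.05130

With known mean μ and an Inverse-Gamma(α, β) prior on σ², the Normal likelihood is conjugate: posterior is Inv-Gamma(α + n/2, β + Σ(xᵢ−μ)²/2).
Σ(xᵢ−μ)² = (-0.62)² + (-5.09)² + (-4.32)² + (2.22)² + (1.67)² + (0.48)² = 52.9026.
Posterior: Inv-Gamma(7.0 + 6/2, 8.6 + 52.9026/2) = Inv-Gamma(10.00, 35.05130).
Posterior β = 35.05130.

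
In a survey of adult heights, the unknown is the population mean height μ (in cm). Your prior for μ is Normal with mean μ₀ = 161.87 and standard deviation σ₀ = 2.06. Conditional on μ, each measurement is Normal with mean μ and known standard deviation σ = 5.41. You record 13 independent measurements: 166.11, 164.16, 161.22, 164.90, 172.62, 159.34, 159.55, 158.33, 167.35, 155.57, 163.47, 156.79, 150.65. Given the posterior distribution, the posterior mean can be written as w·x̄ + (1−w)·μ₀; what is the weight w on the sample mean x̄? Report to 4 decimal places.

0.6534

For Normal data with known variance σ², a Normal(μ₀, σ₀²) prior on μ is conjugate. Posterior precision = 1/σ₀² + n/σ²; posterior mean is the precision-weighted average of μ₀ and x̄.
σ₀² = 2.06² = 4.2436, σ² = 5.41² = 29.2681. Prior precision 1/σ₀² = 1/4.2436; data precision n/σ² = 13/29.2681.
w = (n/σ²)/(1/σ₀² + n/σ²) = n·σ₀²/(σ² + n·σ₀²) = 13·4.2436/(29.2681 + 13·4.2436) = 55.1668/84.4349 = 0.6534.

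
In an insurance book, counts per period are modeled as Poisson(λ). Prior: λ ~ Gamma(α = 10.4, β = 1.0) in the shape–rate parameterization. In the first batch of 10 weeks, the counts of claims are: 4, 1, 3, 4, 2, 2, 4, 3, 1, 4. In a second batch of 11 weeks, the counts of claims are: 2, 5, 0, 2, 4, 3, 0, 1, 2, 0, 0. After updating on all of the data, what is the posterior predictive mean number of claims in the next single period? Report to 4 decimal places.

With a Gamma(shape α, rate β) prior, the Poisson likelihood is conjugate: the posterior is Gamma(α + ΣXᵢ, β + n).
Batch 1: sum of counts S = 28 over n = 10 weeks.
After batch 1: Gamma(α+S, β+n) = Gamma(10.4+28, 1.0+10) = Gamma(38.4, 11.0).
Batch 2: sum of counts S = 19 over n = 11 weeks.
After batch 2: Gamma(α+S, β+n) = Gamma(38.4+19, 11.0+11) = Gamma(57.4, 22.0).
The predictive distribution for one future period is NegBinom with mean α/β = 2.6091.

2.6091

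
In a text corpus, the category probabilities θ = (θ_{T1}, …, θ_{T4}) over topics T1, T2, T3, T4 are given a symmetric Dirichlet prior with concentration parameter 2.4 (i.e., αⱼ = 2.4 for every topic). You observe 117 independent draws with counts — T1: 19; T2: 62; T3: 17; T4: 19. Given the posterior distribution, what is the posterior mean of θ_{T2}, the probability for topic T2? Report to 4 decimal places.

The Dirichlet prior is conjugate to the Multinomial likelihood: each posterior αⱼ = prior αⱼ + observed count nⱼ.
Posterior concentration: (21.4, 64.4, 19.4, 21.4), total = 126.6.
E[θ_{T2}|data] = α_{T2}/Σα = 64.4/126.6 = 0.5087.

0.5087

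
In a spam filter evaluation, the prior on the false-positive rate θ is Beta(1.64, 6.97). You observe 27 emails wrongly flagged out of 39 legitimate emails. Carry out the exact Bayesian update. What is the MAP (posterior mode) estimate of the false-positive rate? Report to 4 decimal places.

0.6060

The Beta prior is conjugate to a Binomial/Bernoulli likelihood; the update adds successes to α and failures to β.
Posterior: Beta(α+k, β+n−k) = Beta(1.64+27, 6.97+12) = Beta(28.64, 18.97).
Mode of Beta(a,b) for a,b>1 is (a−1)/(a+b−2) = 27.64/45.61 = 0.6060.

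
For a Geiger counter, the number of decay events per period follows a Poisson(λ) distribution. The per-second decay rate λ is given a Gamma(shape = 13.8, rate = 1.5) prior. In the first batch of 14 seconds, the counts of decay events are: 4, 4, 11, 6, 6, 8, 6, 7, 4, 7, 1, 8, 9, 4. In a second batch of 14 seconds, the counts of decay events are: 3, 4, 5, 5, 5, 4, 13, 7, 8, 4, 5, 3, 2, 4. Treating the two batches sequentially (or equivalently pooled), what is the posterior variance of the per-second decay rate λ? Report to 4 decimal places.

With a Gamma(shape α, rate β) prior, the Poisson likelihood is conjugate: the posterior is Gamma(α + ΣXᵢ, β + n).
Batch 1: sum of counts S = 85 over n = 14 seconds.
After batch 1: Gamma(α+S, β+n) = Gamma(13.8+85, 1.5+14) = Gamma(98.8, 15.5).
Batch 2: sum of counts S = 72 over n = 14 seconds.
After batch 2: Gamma(α+S, β+n) = Gamma(98.8+72, 15.5+14) = Gamma(170.8, 29.5).
Var = α/β² = 170.8/29.5² = 0.1963.

0.1963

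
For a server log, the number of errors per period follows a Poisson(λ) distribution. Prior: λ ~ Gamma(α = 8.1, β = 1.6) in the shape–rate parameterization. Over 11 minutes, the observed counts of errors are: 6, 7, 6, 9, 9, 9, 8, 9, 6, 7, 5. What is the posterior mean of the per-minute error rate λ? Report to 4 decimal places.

With a Gamma(shape α, rate β) prior, the Poisson likelihood is conjugate: the posterior is Gamma(α + ΣXᵢ, β + n).
Sum of counts S = 81 over n = 11 minutes.
Posterior: Gamma(α+S, β+n) = Gamma(8.1+81, 1.6+11) = Gamma(89.1, 12.6).
Posterior mean = α/β = 89.1/12.6 = 7.0714.

7.0714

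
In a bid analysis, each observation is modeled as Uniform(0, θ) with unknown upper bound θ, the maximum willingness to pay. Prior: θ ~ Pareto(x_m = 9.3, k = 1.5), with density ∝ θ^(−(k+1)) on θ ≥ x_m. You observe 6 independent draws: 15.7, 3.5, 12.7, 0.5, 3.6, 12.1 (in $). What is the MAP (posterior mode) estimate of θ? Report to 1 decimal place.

A Pareto(scale x_m, shape k) prior on the upper bound θ of Uniform(0, θ) is conjugate: posterior is Pareto(max(x_m, max xᵢ), k + n).
Sample maximum = 15.7; prior scale x_m = 9.3 → posterior scale = max = 15.7.
Posterior shape = 1.5 + 6 = 7.5.
The Pareto density is decreasing on [x_m, ∞), so the mode is x_m = 15.7.

15.7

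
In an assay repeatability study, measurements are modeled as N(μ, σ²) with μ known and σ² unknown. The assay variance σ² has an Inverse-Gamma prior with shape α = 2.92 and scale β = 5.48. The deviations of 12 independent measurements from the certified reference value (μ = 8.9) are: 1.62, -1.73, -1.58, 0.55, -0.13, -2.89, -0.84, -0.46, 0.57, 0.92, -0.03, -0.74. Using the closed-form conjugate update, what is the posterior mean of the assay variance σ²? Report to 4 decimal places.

With known mean μ and an Inverse-Gamma(α, β) prior on σ², the Normal likelihood is conjugate: posterior is Inv-Gamma(α + n/2, β + Σ(xᵢ−μ)²/2).
Σ(xᵢ−μ)² = (1.62)² + (-1.73)² + (-1.58)² + (0.55)² + (-0.13)² + (-2.89)² + (-0.84)² + (-0.46)² + (0.57)² + (0.92)² + (-0.03)² + (-0.74)² = 19.4222.
Posterior: Inv-Gamma(2.92 + 12/2, 5.48 + 19.4222/2) = Inv-Gamma(8.92, 15.19110).
E[σ²|data] = β/(α−1) = 15.19110/7.92 = 1.9181.

1.9181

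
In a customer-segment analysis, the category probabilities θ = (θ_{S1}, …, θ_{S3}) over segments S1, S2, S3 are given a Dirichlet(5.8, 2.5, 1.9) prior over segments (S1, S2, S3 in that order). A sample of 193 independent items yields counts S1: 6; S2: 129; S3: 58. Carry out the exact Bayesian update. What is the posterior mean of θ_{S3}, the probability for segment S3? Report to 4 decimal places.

0.2948

The Dirichlet prior is conjugate to the Multinomial likelihood: each posterior αⱼ = prior αⱼ + observed count nⱼ.
Posterior concentration: (11.8, 131.5, 59.9), total = 203.2.
E[θ_{S3}|data] = α_{S3}/Σα = 59.9/203.2 = 0.2948.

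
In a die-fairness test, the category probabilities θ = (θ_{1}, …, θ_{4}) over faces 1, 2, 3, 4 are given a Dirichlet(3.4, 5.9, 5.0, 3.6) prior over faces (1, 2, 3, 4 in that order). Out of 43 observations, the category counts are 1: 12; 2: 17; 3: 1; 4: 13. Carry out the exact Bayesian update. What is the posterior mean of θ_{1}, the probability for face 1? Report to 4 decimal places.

The Dirichlet prior is conjugate to the Multinomial likelihood: each posterior αⱼ = prior αⱼ + observed count nⱼ.
Posterior concentration: (15.4, 22.9, 6.0, 16.6), total = 60.9.
E[θ_{1}|data] = α_{1}/Σα = 15.4/60.9 = 0.2529.

0.2529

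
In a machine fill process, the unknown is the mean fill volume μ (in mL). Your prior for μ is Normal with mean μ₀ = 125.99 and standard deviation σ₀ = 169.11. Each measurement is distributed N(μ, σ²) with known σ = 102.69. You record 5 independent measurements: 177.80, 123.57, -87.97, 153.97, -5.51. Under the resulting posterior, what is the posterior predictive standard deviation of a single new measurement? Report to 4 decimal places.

For Normal data with known variance σ², a Normal(μ₀, σ₀²) prior on μ is conjugate. Posterior precision = 1/σ₀² + n/σ²; posterior mean is the precision-weighted average of μ₀ and x̄.
σ₀² = 169.11² = 28598.1921, σ² = 102.69² = 10545.2361; σ² + n·σ₀² = 10545.2361 + 5·28598.1921 = 153536.1966.
Posterior precision = 1/σ₀² + n/σ² = 1/28598.1921 + 5/10545.2361 = (σ² + n·σ₀²)/(σ₀²σ²) = 153536.1966/(28598.1921·10545.2361); posterior variance σₙ² = σ₀²σ²/(σ² + n·σ₀²) = 28598.1921·10545.2361/153536.1966 = 1964.192773.
Predictive variance for one new observation = σₙ² + σ² = 28598.1921·10545.2361/153536.1966 + 10545.2361 = σ²·(σ₀² + 153536.1966)/153536.1966 = 10545.2361·182134.3887/153536.1966 = 12509.428873; SD = √(10545.2361·182134.3887/153536.1966) = 111.8456.

111.8456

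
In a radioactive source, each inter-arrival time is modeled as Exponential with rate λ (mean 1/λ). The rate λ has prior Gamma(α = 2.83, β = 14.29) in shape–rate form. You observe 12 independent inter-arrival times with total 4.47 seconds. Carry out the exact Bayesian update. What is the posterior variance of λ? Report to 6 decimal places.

With a Gamma(shape α, rate β) prior on the exponential rate λ, the posterior after n observations with total T = Σxᵢ is Gamma(α+n, β+T).
Posterior: Gamma(2.83+12, 14.29+4.47) = Gamma(14.83, 18.76).
Var = α/β² = 0.042138.

0.042138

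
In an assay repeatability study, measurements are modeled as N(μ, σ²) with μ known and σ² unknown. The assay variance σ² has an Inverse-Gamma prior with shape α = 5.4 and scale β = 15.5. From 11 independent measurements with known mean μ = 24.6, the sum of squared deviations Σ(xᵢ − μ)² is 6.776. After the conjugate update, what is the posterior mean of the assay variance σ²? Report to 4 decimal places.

1.9079

With known mean μ and an Inverse-Gamma(α, β) prior on σ², the Normal likelihood is conjugate: posterior is Inv-Gamma(α + n/2, β + Σ(xᵢ−μ)²/2).
Posterior: Inv-Gamma(5.4 + 11/2, 15.5 + 6.776/2) = Inv-Gamma(10.90, 18.8880).
E[σ²|data] = β/(α−1) = 18.8880/9.90 = 1.9079.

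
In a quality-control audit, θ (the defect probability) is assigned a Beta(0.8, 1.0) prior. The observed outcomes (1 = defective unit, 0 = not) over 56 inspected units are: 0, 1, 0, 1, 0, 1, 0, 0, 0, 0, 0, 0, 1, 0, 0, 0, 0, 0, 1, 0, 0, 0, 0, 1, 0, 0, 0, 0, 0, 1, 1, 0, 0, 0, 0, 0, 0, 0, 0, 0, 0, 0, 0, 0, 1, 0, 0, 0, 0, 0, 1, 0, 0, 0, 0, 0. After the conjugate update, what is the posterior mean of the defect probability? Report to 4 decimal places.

The Beta prior is conjugate to a Binomial/Bernoulli likelihood; the update adds successes to α and failures to β.
Posterior: Beta(α+k, β+n−k) = Beta(0.8+10, 1.0+46) = Beta(10.8, 47.0).
Posterior mean = α/(α+β) = 10.8/57.8 = 0.1869.

0.1869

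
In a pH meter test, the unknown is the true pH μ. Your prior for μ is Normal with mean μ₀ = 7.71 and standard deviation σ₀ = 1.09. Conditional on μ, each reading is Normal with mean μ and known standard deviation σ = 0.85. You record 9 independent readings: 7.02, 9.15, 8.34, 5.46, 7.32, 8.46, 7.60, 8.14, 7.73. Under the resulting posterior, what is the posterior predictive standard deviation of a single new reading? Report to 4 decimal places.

For Normal data with known variance σ², a Normal(μ₀, σ₀²) prior on μ is conjugate. Posterior precision = 1/σ₀² + n/σ²; posterior mean is the precision-weighted average of μ₀ and x̄.
σ₀² = 1.09² = 1.1881, σ² = 0.85² = 0.7225; σ² + n·σ₀² = 0.7225 + 9·1.1881 = 11.4154.
Posterior precision = 1/σ₀² + n/σ² = 1/1.1881 + 9/0.7225 = (σ² + n·σ₀²)/(σ₀²σ²) = 11.4154/(1.1881·0.7225); posterior variance σₙ² = σ₀²σ²/(σ² + n·σ₀²) = 1.1881·0.7225/11.4154 = 0.075197.
Predictive variance for one new observation = σₙ² + σ² = 1.1881·0.7225/11.4154 + 0.7225 = σ²·(σ₀² + 11.4154)/11.4154 = 0.7225·12.6035/11.4154 = 0.797697; SD = √(0.7225·12.6035/11.4154) = 0.8931.

0.8931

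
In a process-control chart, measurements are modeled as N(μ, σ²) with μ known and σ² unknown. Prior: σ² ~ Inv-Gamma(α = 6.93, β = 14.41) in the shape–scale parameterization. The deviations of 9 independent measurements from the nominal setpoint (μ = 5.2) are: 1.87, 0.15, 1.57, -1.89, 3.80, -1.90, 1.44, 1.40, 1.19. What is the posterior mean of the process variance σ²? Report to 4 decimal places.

With known mean μ and an Inverse-Gamma(α, β) prior on σ², the Normal likelihood is conjugate: posterior is Inv-Gamma(α + n/2, β + Σ(xᵢ−μ)²/2).
Σ(xᵢ−μ)² = (1.87)² + (0.15)² + (1.57)² + (-1.89)² + (3.80)² + (-1.90)² + (1.44)² + (1.40)² + (1.19)² = 33.0561.
Posterior: Inv-Gamma(6.93 + 9/2, 14.41 + 33.0561/2) = Inv-Gamma(11.43, 30.93805).
E[σ²|data] = β/(α−1) = 30.93805/10.43 = 2.9663.

2.9663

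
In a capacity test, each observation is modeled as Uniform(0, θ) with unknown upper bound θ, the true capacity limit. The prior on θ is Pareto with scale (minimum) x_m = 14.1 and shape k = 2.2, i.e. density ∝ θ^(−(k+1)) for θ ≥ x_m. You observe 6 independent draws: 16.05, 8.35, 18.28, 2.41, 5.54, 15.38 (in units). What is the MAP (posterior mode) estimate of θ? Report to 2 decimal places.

18.28

A Pareto(scale x_m, shape k) prior on the upper bound θ of Uniform(0, θ) is conjugate: posterior is Pareto(max(x_m, max xᵢ), k + n).
Sample maximum = 18.28; prior scale x_m = 14.1 → posterior scale = max = 18.28.
Posterior shape = 2.2 + 6 = 8.2.
The Pareto density is decreasing on [x_m, ∞), so the mode is x_m = 18.28.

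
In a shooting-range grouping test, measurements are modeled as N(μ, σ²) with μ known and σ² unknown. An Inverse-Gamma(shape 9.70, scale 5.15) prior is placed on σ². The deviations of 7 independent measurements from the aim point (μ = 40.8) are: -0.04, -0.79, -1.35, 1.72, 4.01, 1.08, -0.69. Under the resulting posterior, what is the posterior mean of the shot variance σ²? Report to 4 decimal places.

1.3700

With known mean μ and an Inverse-Gamma(α, β) prior on σ², the Normal likelihood is conjugate: posterior is Inv-Gamma(α + n/2, β + Σ(xᵢ−μ)²/2).
Σ(xᵢ−μ)² = (-0.04)² + (-0.79)² + (-1.35)² + (1.72)² + (4.01)² + (1.08)² + (-0.69)² = 23.1292.
Posterior: Inv-Gamma(9.70 + 7/2, 5.15 + 23.1292/2) = Inv-Gamma(13.20, 16.71460).
E[σ²|data] = β/(α−1) = 16.71460/12.20 = 1.3700.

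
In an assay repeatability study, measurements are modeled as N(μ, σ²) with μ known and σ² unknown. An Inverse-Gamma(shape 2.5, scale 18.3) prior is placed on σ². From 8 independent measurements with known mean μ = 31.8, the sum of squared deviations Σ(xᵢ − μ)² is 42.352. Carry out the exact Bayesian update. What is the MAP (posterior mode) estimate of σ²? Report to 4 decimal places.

With known mean μ and an Inverse-Gamma(α, β) prior on σ², the Normal likelihood is conjugate: posterior is Inv-Gamma(α + n/2, β + Σ(xᵢ−μ)²/2).
Posterior: Inv-Gamma(2.5 + 8/2, 18.3 + 42.352/2) = Inv-Gamma(6.50, 39.4760).
Mode = β/(α+1) = 39.4760/7.50 = 5.2635.

5.2635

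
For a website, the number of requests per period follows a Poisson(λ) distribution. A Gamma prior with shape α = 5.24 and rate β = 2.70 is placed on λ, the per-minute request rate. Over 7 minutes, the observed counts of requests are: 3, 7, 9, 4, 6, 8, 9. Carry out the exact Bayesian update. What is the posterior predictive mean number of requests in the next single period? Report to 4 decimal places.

With a Gamma(shape α, rate β) prior, the Poisson likelihood is conjugate: the posterior is Gamma(α + ΣXᵢ, β + n).
Sum of counts S = 46 over n = 7 minutes.
Posterior: Gamma(α+S, β+n) = Gamma(5.24+46, 2.70+7) = Gamma(51.24, 9.70).
The predictive distribution for one future period is NegBinom with mean α/β = 5.2825.

5.2825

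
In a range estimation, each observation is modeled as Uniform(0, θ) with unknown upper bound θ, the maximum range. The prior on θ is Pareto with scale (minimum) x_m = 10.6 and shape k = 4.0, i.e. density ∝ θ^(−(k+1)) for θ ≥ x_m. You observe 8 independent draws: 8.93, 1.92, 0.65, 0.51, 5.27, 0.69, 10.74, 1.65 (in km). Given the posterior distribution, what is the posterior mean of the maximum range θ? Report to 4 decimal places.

11.7164

A Pareto(scale x_m, shape k) prior on the upper bound θ of Uniform(0, θ) is conjugate: posterior is Pareto(max(x_m, max xᵢ), k + n).
Sample maximum = 10.74; prior scale x_m = 10.6 → posterior scale = max = 10.74.
Posterior shape = 4.0 + 8 = 12.0.
E[θ|data] = k·x_m/(k−1) = 12.0·10.74/11.0 = 11.7164.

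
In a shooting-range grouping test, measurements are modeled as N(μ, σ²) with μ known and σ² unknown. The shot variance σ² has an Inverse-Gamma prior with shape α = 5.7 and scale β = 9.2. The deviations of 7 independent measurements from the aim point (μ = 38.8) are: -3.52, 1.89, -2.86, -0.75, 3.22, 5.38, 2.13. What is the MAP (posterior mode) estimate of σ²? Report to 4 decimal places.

4.2625

With known mean μ and an Inverse-Gamma(α, β) prior on σ², the Normal likelihood is conjugate: posterior is Inv-Gamma(α + n/2, β + Σ(xᵢ−μ)²/2).
Σ(xᵢ−μ)² = (-3.52)² + (1.89)² + (-2.86)² + (-0.75)² + (3.22)² + (5.38)² + (2.13)² = 68.5543.
Posterior: Inv-Gamma(5.7 + 7/2, 9.2 + 68.5543/2) = Inv-Gamma(9.20, 43.47715).
Mode = β/(α+1) = 43.47715/10.20 = 4.2625.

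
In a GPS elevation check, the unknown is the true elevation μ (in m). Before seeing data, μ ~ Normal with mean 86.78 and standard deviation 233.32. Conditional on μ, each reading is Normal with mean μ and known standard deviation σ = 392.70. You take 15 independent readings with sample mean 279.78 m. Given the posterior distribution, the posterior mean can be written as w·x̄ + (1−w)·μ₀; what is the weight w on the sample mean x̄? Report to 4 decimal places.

0.8411

For Normal data with known variance σ², a Normal(μ₀, σ₀²) prior on μ is conjugate. Posterior precision = 1/σ₀² + n/σ²; posterior mean is the precision-weighted average of μ₀ and x̄.
σ₀² = 233.32² = 54438.2224, σ² = 392.70² = 154213.29. Prior precision 1/σ₀² = 1/54438.2224; data precision n/σ² = 15/154213.29.
w = (n/σ²)/(1/σ₀² + n/σ²) = n·σ₀²/(σ² + n·σ₀²) = 15·54438.2224/(154213.29 + 15·54438.2224) = 816573.336/970786.626 = 0.8411.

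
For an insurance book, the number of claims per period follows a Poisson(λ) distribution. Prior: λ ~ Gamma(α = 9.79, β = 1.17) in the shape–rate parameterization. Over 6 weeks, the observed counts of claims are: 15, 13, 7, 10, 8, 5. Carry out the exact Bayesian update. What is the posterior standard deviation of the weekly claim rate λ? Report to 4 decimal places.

1.1483

With a Gamma(shape α, rate β) prior, the Poisson likelihood is conjugate: the posterior is Gamma(α + ΣXᵢ, β + n).
Sum of counts S = 58 over n = 6 weeks.
Posterior: Gamma(α+S, β+n) = Gamma(9.79+58, 1.17+6) = Gamma(67.79, 7.17).
SD = √α/β = √67.79/7.17 = 1.1483.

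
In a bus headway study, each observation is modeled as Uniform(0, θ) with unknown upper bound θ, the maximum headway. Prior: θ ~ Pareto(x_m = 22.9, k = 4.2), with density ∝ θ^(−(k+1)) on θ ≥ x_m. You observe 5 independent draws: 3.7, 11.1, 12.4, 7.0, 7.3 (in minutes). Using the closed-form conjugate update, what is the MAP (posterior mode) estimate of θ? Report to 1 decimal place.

A Pareto(scale x_m, shape k) prior on the upper bound θ of Uniform(0, θ) is conjugate: posterior is Pareto(max(x_m, max xᵢ), k + n).
Sample maximum = 12.4; prior scale x_m = 22.9 → posterior scale = max = 22.9.
Posterior shape = 4.2 + 5 = 9.2.
The Pareto density is decreasing on [x_m, ∞), so the mode is x_m = 22.9.

22.9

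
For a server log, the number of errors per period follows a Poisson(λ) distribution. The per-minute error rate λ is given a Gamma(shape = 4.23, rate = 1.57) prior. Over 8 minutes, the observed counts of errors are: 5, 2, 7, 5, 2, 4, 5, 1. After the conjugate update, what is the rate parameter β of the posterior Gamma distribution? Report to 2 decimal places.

9.57

With a Gamma(shape α, rate β) prior, the Poisson likelihood is conjugate: the posterior is Gamma(α + ΣXᵢ, β + n).
Sum of counts S = 31 over n = 8 minutes.
Posterior: Gamma(α+S, β+n) = Gamma(4.23+31, 1.57+8) = Gamma(35.23, 9.57).
Posterior β = 9.57.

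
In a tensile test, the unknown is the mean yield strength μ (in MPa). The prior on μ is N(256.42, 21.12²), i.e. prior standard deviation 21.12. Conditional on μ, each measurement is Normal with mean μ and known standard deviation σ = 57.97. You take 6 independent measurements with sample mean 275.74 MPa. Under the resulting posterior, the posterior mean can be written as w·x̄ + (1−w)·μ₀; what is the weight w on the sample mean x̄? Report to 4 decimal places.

0.4433

For Normal data with known variance σ², a Normal(μ₀, σ₀²) prior on μ is conjugate. Posterior precision = 1/σ₀² + n/σ²; posterior mean is the precision-weighted average of μ₀ and x̄.
σ₀² = 21.12² = 446.0544, σ² = 57.97² = 3360.5209. Prior precision 1/σ₀² = 1/446.0544; data precision n/σ² = 6/3360.5209.
w = (n/σ²)/(1/σ₀² + n/σ²) = n·σ₀²/(σ² + n·σ₀²) = 6·446.0544/(3360.5209 + 6·446.0544) = 2676.3264/6036.8473 = 0.4433.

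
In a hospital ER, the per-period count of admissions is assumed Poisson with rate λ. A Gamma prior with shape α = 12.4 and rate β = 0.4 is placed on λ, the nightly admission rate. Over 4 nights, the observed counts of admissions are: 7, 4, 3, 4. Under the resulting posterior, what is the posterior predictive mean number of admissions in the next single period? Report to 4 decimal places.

6.9091

With a Gamma(shape α, rate β) prior, the Poisson likelihood is conjugate: the posterior is Gamma(α + ΣXᵢ, β + n).
Sum of counts S = 18 over n = 4 nights.
Posterior: Gamma(α+S, β+n) = Gamma(12.4+18, 0.4+4) = Gamma(30.4, 4.4).
The predictive distribution for one future period is NegBinom with mean α/β = 6.9091.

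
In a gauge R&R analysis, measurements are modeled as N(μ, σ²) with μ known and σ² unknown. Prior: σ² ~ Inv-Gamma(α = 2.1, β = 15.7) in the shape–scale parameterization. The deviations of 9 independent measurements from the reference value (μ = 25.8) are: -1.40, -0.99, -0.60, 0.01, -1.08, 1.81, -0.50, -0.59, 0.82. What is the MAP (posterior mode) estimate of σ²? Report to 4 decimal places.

With known mean μ and an Inverse-Gamma(α, β) prior on σ², the Normal likelihood is conjugate: posterior is Inv-Gamma(α + n/2, β + Σ(xᵢ−μ)²/2).
Σ(xᵢ−μ)² = (-1.40)² + (-0.99)² + (-0.60)² + (0.01)² + (-1.08)² + (1.81)² + (-0.50)² + (-0.59)² + (0.82)² = 9.0132.
Posterior: Inv-Gamma(2.1 + 9/2, 15.7 + 9.0132/2) = Inv-Gamma(6.60, 20.20660).
Mode = β/(α+1) = 20.20660/7.60 = 2.6588.

2.6588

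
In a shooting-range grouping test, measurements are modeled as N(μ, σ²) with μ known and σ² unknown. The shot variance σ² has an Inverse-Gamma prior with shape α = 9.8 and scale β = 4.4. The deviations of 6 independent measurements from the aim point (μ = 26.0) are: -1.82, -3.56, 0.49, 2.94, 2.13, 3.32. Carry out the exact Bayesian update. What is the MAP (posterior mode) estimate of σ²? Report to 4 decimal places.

With known mean μ and an Inverse-Gamma(α, β) prior on σ², the Normal likelihood is conjugate: posterior is Inv-Gamma(α + n/2, β + Σ(xᵢ−μ)²/2).
Σ(xᵢ−μ)² = (-1.82)² + (-3.56)² + (0.49)² + (2.94)² + (2.13)² + (3.32)² = 40.4290.
Posterior: Inv-Gamma(9.8 + 6/2, 4.4 + 40.4290/2) = Inv-Gamma(12.80, 24.61450).
Mode = β/(α+1) = 24.61450/13.80 = 1.7837.

1.7837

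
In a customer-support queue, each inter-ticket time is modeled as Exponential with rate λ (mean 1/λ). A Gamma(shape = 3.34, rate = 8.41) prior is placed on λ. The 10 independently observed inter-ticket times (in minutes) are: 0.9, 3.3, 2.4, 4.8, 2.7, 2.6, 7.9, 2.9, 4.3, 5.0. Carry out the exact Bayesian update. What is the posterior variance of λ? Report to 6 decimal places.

0.006527

With a Gamma(shape α, rate β) prior on the exponential rate λ, the posterior after n observations with total T = Σxᵢ is Gamma(α+n, β+T).
Sum of observations T = 36.8 minutes; n = 10.
Posterior: Gamma(3.34+10, 8.41+36.8) = Gamma(13.34, 45.21).
Var = α/β² = 0.006527.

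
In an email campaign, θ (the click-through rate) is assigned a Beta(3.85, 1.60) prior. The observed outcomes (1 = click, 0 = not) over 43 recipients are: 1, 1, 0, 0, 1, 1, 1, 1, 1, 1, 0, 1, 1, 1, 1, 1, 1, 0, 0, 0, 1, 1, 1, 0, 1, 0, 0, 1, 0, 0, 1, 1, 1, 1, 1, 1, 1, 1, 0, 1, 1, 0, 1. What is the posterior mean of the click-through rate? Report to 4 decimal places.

The Beta prior is conjugate to a Binomial/Bernoulli likelihood; the update adds successes to α and failures to β.
Posterior: Beta(α+k, β+n−k) = Beta(3.85+30, 1.60+13) = Beta(33.85, 14.60).
Posterior mean = α/(α+β) = 33.85/48.45 = 0.6987.

0.6987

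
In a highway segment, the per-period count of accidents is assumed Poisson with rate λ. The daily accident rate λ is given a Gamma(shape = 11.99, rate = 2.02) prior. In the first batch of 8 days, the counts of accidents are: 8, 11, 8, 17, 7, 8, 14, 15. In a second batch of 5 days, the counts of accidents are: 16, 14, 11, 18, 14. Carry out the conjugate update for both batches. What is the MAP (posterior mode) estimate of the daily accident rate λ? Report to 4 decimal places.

With a Gamma(shape α, rate β) prior, the Poisson likelihood is conjugate: the posterior is Gamma(α + ΣXᵢ, β + n).
Batch 1: sum of counts S = 88 over n = 8 days.
After batch 1: Gamma(α+S, β+n) = Gamma(11.99+88, 2.02+8) = Gamma(99.99, 10.02).
Batch 2: sum of counts S = 73 over n = 5 days.
After batch 2: Gamma(α+S, β+n) = Gamma(99.99+73, 10.02+5) = Gamma(172.99, 15.02).
Mode of Gamma(α,β) for α≥1 is (α−1)/β = 171.99/15.02 = 11.4507.

11.4507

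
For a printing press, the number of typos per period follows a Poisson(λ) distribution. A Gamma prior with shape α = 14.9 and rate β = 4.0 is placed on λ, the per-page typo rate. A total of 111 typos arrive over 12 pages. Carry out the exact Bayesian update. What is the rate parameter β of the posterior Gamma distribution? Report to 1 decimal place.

16.0

With a Gamma(shape α, rate β) prior, the Poisson likelihood is conjugate: the posterior is Gamma(α + ΣXᵢ, β + n).
Posterior: Gamma(α+S, β+n) = Gamma(14.9+111, 4.0+12) = Gamma(125.9, 16.0).
Posterior β = 16.0.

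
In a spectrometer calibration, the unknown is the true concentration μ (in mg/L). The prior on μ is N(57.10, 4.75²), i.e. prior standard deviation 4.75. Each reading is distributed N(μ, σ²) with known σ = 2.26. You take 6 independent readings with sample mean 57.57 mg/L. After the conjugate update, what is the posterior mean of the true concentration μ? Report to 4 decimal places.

For Normal data with known variance σ², a Normal(μ₀, σ₀²) prior on μ is conjugate. Posterior precision = 1/σ₀² + n/σ²; posterior mean is the precision-weighted average of μ₀ and x̄.
n·x̄ = 6·57.57 = 345.42.
σ₀² = 4.75² = 22.5625, σ² = 2.26² = 5.1076; σ² + n·σ₀² = 5.1076 + 6·22.5625 = 140.4826.
Posterior mean = (μ₀/σ₀² + n·x̄/σ²)/(1/σ₀² + n/σ²) = (σ²·μ₀ + σ₀²·n·x̄)/(σ² + n·σ₀²) = (5.1076·57.10 + 22.5625·345.42)/140.4826 = 8085.18271/140.4826 = 57.5529.

57.5529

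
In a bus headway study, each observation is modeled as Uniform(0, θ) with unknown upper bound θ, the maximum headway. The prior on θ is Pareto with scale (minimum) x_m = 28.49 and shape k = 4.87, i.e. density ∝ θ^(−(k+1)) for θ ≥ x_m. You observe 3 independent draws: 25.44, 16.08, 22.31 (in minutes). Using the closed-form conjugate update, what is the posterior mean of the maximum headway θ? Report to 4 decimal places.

A Pareto(scale x_m, shape k) prior on the upper bound θ of Uniform(0, θ) is conjugate: posterior is Pareto(max(x_m, max xᵢ), k + n).
Sample maximum = 25.44; prior scale x_m = 28.49 → posterior scale = max = 28.49.
Posterior shape = 4.87 + 3 = 7.87.
E[θ|data] = k·x_m/(k−1) = 7.87·28.49/6.87 = 32.6370.

32.6370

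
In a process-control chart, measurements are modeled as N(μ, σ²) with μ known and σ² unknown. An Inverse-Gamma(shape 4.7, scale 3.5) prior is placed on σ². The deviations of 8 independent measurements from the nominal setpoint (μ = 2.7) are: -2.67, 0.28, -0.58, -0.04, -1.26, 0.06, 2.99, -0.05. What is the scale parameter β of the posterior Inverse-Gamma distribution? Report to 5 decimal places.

With known mean μ and an Inverse-Gamma(α, β) prior on σ², the Normal likelihood is conjugate: posterior is Inv-Gamma(α + n/2, β + Σ(xᵢ−μ)²/2).
Σ(xᵢ−μ)² = (-2.67)² + (0.28)² + (-0.58)² + (-0.04)² + (-1.26)² + (0.06)² + (2.99)² + (-0.05)² = 18.0791.
Posterior: Inv-Gamma(4.7 + 8/2, 3.5 + 18.0791/2) = Inv-Gamma(8.70, 12.53955).
Posterior β = 12.53955.

12.53955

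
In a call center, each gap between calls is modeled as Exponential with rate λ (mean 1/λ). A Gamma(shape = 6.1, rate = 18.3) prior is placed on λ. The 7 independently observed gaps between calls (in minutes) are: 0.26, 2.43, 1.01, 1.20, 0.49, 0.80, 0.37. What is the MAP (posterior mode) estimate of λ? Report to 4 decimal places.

0.4867

With a Gamma(shape α, rate β) prior on the exponential rate λ, the posterior after n observations with total T = Σxᵢ is Gamma(α+n, β+T).
Sum of observations T = 6.56 minutes; n = 7.
Posterior: Gamma(6.1+7, 18.3+6.56) = Gamma(13.1, 24.86).
Mode = (α−1)/β = 0.4867.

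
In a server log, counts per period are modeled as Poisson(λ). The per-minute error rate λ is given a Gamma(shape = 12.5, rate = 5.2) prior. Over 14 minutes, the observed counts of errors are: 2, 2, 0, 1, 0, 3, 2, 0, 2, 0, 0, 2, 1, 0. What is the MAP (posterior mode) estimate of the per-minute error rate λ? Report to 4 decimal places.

1.3802

With a Gamma(shape α, rate β) prior, the Poisson likelihood is conjugate: the posterior is Gamma(α + ΣXᵢ, β + n).
Sum of counts S = 15 over n = 14 minutes.
Posterior: Gamma(α+S, β+n) = Gamma(12.5+15, 5.2+14) = Gamma(27.5, 19.2).
Mode of Gamma(α,β) for α≥1 is (α−1)/β = 26.5/19.2 = 1.3802.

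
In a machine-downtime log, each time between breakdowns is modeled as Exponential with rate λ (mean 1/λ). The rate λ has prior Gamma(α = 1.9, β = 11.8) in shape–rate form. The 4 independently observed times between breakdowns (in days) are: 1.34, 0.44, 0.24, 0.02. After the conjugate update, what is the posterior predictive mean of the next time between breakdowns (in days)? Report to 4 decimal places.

2.8245

With a Gamma(shape α, rate β) prior on the exponential rate λ, the posterior after n observations with total T = Σxᵢ is Gamma(α+n, β+T).
Sum of observations T = 2.04 days; n = 4.
Posterior: Gamma(1.9+4, 11.8+2.04) = Gamma(5.9, 13.84).
The predictive distribution for the next observation is Lomax; its mean is β/(α−1) = 13.84/4.9 = 2.8245.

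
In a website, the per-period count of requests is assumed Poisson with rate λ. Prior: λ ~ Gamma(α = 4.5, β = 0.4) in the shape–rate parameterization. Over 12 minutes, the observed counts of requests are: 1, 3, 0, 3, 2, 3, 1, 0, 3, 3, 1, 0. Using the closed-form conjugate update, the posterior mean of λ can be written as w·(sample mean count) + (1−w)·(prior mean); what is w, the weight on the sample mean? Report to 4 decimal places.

0.9677

With a Gamma(shape α, rate β) prior, the Poisson likelihood is conjugate: the posterior is Gamma(α + ΣXᵢ, β + n).
Posterior mean = (α₀+S)/(β₀+n) = [n/(β₀+n)]·(S/n) + [β₀/(β₀+n)]·(α₀/β₀), so only n and β₀ enter the weight.
Weight on data w = n/(β₀+n) = 12/(0.4+12) = 12/12.4 = 0.9677.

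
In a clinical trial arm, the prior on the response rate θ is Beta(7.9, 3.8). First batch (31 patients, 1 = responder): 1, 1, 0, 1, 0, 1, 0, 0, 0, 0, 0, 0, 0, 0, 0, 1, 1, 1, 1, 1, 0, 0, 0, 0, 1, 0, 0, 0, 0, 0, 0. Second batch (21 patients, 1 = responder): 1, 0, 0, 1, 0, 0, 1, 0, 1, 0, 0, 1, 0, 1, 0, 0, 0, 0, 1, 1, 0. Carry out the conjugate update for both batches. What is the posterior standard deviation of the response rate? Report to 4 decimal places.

The Beta prior is conjugate to a Binomial/Bernoulli likelihood; the update adds successes to α and failures to β.
After batch 1: Beta(7.9+10, 3.8+21) = Beta(17.9, 24.8).
After batch 2: Beta(17.9+8, 24.8+13) = Beta(25.9, 37.8).
Var = αβ/((α+β)²(α+β+1)) = 25.9·37.8/(63.7²·64.7) = 0.00372914; SD = √0.00372914 = 0.0611.

0.0611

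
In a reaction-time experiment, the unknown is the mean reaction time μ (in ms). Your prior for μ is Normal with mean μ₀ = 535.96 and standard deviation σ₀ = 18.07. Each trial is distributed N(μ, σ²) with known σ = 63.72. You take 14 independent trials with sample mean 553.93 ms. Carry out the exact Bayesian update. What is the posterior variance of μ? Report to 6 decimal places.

For Normal data with known variance σ², a Normal(μ₀, σ₀²) prior on μ is conjugate. Posterior precision = 1/σ₀² + n/σ²; posterior mean is the precision-weighted average of μ₀ and x̄.
σ₀² = 18.07² = 326.5249, σ² = 63.72² = 4060.2384; σ² + n·σ₀² = 4060.2384 + 14·326.5249 = 8631.587.
Posterior precision = 1/σ₀² + n/σ² = 1/326.5249 + 14/4060.2384 = (σ² + n·σ₀²)/(σ₀²σ²) = 8631.587/(326.5249·4060.2384); posterior variance σₙ² = σ₀²σ²/(σ² + n·σ₀²) = 326.5249·4060.2384/8631.587 = 153.595038.

153.595038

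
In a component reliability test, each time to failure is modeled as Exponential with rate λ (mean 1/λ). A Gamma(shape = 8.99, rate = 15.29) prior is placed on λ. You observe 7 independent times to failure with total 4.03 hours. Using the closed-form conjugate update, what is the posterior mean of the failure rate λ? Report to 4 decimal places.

0.8276

With a Gamma(shape α, rate β) prior on the exponential rate λ, the posterior after n observations with total T = Σxᵢ is Gamma(α+n, β+T).
Posterior: Gamma(8.99+7, 15.29+4.03) = Gamma(15.99, 19.32).
Posterior mean of λ = α/β = 15.99/19.32 = 0.8276.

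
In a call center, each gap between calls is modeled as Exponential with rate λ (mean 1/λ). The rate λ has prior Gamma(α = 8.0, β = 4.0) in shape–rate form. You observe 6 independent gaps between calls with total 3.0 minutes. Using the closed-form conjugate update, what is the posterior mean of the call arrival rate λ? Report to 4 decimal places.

With a Gamma(shape α, rate β) prior on the exponential rate λ, the posterior after n observations with total T = Σxᵢ is Gamma(α+n, β+T).
Posterior: Gamma(8.0+6, 4.0+3.0) = Gamma(14.0, 7.0).
Posterior mean of λ = α/β = 14.0/7.0 = 2.0000.

2.0000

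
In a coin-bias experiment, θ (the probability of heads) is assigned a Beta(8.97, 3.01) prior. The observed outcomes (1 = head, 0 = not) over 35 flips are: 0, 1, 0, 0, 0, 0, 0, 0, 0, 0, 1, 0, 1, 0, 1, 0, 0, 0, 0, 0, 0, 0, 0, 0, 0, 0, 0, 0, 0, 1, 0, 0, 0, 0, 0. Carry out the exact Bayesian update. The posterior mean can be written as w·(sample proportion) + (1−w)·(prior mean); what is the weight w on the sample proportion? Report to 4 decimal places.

0.7450

The Beta prior is conjugate to a Binomial/Bernoulli likelihood; the update adds successes to α and failures to β.
Posterior mean = (α₀+k)/(α₀+β₀+n) = [n/(α₀+β₀+n)]·(k/n) + [(α₀+β₀)/(α₀+β₀+n)]·α₀/(α₀+β₀), so only n and the prior enter the weight.
The weight on the data is w = n/(α₀+β₀+n) = 35/(8.97+3.01+35) = 35/46.98 = 0.7450.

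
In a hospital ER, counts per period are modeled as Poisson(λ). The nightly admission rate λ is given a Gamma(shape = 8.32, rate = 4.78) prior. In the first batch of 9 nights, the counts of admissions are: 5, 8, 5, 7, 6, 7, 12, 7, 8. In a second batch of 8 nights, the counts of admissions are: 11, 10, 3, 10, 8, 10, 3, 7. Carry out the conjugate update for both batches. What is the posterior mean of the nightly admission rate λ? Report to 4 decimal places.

With a Gamma(shape α, rate β) prior, the Poisson likelihood is conjugate: the posterior is Gamma(α + ΣXᵢ, β + n).
Batch 1: sum of counts S = 65 over n = 9 nights.
After batch 1: Gamma(α+S, β+n) = Gamma(8.32+65, 4.78+9) = Gamma(73.32, 13.78).
Batch 2: sum of counts S = 62 over n = 8 nights.
After batch 2: Gamma(α+S, β+n) = Gamma(73.32+62, 13.78+8) = Gamma(135.32, 21.78).
Posterior mean = α/β = 135.32/21.78 = 6.2130.

6.2130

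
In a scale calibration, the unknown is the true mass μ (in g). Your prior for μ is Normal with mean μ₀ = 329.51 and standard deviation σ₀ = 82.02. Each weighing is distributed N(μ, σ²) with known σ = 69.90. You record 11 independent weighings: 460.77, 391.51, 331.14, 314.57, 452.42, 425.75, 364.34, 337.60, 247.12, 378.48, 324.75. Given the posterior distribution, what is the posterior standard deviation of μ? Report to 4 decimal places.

20.4125

For Normal data with known variance σ², a Normal(μ₀, σ₀²) prior on μ is conjugate. Posterior precision = 1/σ₀² + n/σ²; posterior mean is the precision-weighted average of μ₀ and x̄.
σ₀² = 82.02² = 6727.2804, σ² = 69.90² = 4886.01; σ² + n·σ₀² = 4886.01 + 11·6727.2804 = 78886.0944.
Posterior precision = 1/σ₀² + n/σ² = 1/6727.2804 + 11/4886.01 = (σ² + n·σ₀²)/(σ₀²σ²) = 78886.0944/(6727.2804·4886.01); posterior variance σₙ² = σ₀²σ²/(σ² + n·σ₀²) = 6727.2804·4886.01/78886.0944 = 416.671145.
Posterior SD = √σₙ² = √(6727.2804·4886.01/78886.0944) = 20.4125.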